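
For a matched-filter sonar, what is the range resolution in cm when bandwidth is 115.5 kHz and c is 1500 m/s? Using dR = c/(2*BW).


dR = c/(2*BW) = 1500 / (2 * 115.5e3) = 0.0065 m = 0.65 cm

0.65 cm


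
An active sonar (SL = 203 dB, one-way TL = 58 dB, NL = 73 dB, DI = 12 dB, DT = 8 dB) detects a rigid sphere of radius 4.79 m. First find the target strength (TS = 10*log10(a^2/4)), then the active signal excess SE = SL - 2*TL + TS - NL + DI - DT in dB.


Step 1: TS = 10*log10(4.79^2/4) = 7.59 dB
Step 2: SE = SL - 2*TL + TS - NL + DI - DT = 203 - 2*58 + (7.59) - 73 + 12 - 8 = 25.59

25.59 dB


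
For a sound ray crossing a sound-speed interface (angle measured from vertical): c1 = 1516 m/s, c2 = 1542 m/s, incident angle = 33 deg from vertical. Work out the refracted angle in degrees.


33.64 deg


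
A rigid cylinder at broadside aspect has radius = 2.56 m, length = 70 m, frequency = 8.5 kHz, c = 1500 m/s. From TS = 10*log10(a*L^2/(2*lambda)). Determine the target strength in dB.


lambda = 1500/8500 = 0.17647 m
TS = 10*log10(2.56*70^2/(2*0.17647)) = 45.51

45.51 dB


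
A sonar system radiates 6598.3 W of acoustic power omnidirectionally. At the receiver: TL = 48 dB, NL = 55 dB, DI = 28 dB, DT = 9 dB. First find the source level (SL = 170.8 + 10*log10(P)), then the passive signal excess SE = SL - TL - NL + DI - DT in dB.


Step 1: SL = 170.8 + 10*log10(6598.3) = 208.99 dB
Step 2: SE = SL - TL - NL + DI - DT = 208.99 - 48 - 55 + 28 - 9 = 124.99

124.99 dB


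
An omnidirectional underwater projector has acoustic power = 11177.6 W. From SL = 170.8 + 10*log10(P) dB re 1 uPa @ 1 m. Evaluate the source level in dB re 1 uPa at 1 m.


211.28 dB


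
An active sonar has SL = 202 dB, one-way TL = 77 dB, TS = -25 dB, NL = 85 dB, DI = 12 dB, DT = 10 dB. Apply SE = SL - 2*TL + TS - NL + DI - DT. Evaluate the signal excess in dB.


-60 dB


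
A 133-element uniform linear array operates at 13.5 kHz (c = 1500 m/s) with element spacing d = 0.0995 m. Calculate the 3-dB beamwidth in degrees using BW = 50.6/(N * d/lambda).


Step 1: lambda = 1500/13500 = 0.11111 m
Step 2: d/lambda = 0.0995/0.11111 = 0.8955
Step 3: BW = 50.6/(N * d/lambda) = 50.6/(133 * 0.8955) = 0.42

0.42 deg


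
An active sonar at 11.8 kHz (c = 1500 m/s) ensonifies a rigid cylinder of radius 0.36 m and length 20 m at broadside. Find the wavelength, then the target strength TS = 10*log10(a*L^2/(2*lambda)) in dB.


Step 1: lambda = c/f = 1500/11800 = 0.12712 m
Step 2: TS = 10*log10(a*L^2/(2*lambda)) = 10*log10(0.36*20^2/(2*0.12712)) = 27.53

27.53 dB


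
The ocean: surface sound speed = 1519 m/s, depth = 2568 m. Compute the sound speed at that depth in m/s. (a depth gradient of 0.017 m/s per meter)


1562.656 m/s


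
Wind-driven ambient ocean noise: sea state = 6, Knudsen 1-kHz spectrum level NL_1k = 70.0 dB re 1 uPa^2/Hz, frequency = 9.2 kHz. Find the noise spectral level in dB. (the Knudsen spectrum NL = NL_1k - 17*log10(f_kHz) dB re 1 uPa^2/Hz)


NL = NL_1k - 17*log10(f_kHz) = 70.0 - 17*log10(9.2) = 70.0 - (16.38) = 53.62

53.62 dB


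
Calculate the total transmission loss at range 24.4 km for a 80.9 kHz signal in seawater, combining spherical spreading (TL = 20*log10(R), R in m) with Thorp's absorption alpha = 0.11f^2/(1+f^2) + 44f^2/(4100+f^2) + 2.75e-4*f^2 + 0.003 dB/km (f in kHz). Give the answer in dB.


Step 1 (Thorp): alpha = 0.11*6544.81/(1+6544.81) + 44*6544.81/(4100+6544.81) + 2.75e-4*6544.81 + 0.003 = 28.9656 dB/km
Step 2: TL_spread = 20*log10(24400) = 87.75 dB
Step 3: TL_abs = alpha*R = 28.9656 * 24.4 = 706.76 dB
Step 4: TL_total = 87.75 + 706.76 = 794.51

794.51 dB


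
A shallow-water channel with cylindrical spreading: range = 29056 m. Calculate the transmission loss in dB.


44.63 dB


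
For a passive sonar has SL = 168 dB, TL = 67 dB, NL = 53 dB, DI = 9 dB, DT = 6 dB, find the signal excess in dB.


SE = SL - TL - NL + DI - DT = 168 - 67 - 53 + 9 - 6 = 51

51 dB


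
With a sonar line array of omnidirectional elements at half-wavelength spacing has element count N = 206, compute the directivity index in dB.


DI = 10*log10(206) = 23.14

23.14 dB


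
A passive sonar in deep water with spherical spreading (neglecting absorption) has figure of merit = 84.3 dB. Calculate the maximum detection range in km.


At max range FOM = TL, so 20*log10(R) = 84.3
R = 10^(84.3/20) = 16405.9 m = 16.41 km

16.41 km


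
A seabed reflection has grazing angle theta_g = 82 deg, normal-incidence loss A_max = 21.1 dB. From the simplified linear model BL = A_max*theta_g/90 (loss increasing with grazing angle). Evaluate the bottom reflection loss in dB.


BL = A_max * theta_g / 90 = 21.1 * 82 / 90 = 19.22

19.22 dB


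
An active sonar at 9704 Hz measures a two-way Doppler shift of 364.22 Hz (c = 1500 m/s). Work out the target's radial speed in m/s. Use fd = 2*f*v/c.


From fd = 2*f*v/c, v = c*fd/(2*f) = 1500 * 364.22 / (2*9704) = 28.15

28.15 m/s


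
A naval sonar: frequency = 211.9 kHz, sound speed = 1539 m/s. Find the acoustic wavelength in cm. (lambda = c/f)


0.73 cm


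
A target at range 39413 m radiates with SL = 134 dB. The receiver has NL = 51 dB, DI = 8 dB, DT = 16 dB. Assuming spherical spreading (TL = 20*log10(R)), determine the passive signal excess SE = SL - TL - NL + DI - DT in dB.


Step 1: TL = 20*log10(39413) = 91.91 dB
Step 2: SE = 134 - 91.91 - 51 + 8 - 16 = -16.91

-16.91 dB


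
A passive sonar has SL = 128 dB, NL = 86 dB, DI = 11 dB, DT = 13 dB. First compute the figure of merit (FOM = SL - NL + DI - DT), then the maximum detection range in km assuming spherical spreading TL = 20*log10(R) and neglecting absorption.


Step 1: FOM = SL - NL + DI - DT = 128 - 86 + 11 - 13 = 40 dB
Step 2: at max range FOM = TL = 20*log10(R), so R = 10^(40/20) = 100.0 m = 0.1 km

0.1 km


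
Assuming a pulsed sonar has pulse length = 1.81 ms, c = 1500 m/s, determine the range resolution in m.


dR = c*tau/2 = 1500 * 1.81e-3 / 2 = 1.3575

1.3575 m


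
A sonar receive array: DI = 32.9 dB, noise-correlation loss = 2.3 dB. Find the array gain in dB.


AG = DI - L_corr = 32.9 - 2.3 = 30.6

30.6 dB


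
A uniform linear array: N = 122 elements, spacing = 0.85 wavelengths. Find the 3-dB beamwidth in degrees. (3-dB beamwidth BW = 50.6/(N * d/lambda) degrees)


BW = 50.6 / (122 * 0.85) = 50.6 / 103.7 = 0.49

0.49 deg


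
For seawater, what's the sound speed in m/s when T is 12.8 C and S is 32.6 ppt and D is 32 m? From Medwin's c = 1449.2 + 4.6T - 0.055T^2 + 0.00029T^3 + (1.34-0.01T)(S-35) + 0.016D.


1497.28 m/s


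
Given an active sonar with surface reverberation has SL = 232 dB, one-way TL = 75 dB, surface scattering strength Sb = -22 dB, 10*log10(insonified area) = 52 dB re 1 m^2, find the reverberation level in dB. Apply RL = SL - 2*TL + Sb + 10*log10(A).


RL = SL - 2*TL + Sb + 10*log10(A) = 232 - 2*75 + (-22) + 52 = 112

112 dB


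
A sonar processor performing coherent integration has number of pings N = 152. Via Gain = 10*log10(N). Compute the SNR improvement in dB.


Gain = 10*log10(152) = 21.82

21.82 dB


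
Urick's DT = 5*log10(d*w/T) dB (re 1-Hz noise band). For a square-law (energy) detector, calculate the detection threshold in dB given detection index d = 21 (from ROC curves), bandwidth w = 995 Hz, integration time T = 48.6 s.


DT = 5*log10(d*w/T) = 5*log10(21 * 995 / 48.6) = 5*log10(429.94) = 13.17

13.17 dB


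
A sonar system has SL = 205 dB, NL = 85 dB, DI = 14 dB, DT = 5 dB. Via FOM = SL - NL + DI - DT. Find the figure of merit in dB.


FOM = SL - NL + DI - DT = 205 - 85 + 14 - 5 = 129

129 dB


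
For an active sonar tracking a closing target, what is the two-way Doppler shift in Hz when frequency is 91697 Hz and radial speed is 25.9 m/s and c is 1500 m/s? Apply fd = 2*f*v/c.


3166.6 Hz


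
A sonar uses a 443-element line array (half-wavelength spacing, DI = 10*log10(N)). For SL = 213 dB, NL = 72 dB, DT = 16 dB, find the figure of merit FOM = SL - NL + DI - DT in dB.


Step 1: DI = 10*log10(443) = 26.46 dB
Step 2: FOM = SL - NL + DI - DT = 213 - 72 + 26.46 - 16 = 151.46

151.46 dB


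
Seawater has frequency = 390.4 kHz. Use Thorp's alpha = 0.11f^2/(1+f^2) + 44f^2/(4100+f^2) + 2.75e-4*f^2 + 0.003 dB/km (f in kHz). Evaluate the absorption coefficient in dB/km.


84.874 dB/km


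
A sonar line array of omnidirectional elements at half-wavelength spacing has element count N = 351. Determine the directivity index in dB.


25.45 dB


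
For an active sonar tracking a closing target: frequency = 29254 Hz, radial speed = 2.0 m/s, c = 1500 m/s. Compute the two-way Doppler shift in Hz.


78.01 Hz


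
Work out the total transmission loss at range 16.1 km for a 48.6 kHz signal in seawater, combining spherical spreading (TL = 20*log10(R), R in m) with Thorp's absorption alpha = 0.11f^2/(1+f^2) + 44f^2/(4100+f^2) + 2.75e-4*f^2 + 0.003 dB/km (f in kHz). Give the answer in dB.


Step 1 (Thorp): alpha = 0.11*2361.96/(1+2361.96) + 44*2361.96/(4100+2361.96) + 2.75e-4*2361.96 + 0.003 = 16.8453 dB/km
Step 2: TL_spread = 20*log10(16100) = 84.14 dB
Step 3: TL_abs = alpha*R = 16.8453 * 16.1 = 271.21 dB
Step 4: TL_total = 84.14 + 271.21 = 355.35

355.35 dB


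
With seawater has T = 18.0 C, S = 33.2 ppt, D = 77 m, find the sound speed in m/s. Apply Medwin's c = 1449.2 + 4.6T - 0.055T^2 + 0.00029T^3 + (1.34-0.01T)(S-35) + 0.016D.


c = 1449.2 + 4.6*18.0 - 0.055*18.0^2 + 0.00029*18.0^3 + (1.34 - 0.01*18.0)*(33.2 - 35) + 0.016*77 = 1515.02

1515.02 m/s


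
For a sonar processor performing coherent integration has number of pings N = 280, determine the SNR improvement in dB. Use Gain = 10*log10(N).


Gain = 10*log10(280) = 24.47

24.47 dB


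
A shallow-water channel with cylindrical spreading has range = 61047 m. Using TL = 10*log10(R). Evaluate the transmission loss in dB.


TL = 10*log10(61047) = 47.86

47.86 dB


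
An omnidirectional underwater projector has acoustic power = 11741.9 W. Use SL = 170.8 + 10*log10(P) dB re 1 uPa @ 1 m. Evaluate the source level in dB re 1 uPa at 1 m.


SL = 170.8 + 10*log10(11741.9) = 170.8 + 40.7 = 211.5

211.5 dB


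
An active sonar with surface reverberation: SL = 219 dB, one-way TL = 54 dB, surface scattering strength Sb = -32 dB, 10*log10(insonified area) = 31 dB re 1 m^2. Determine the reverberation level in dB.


110 dB


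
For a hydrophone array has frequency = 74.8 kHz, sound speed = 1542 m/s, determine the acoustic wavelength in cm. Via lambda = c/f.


lambda = c/f = 1542 / 74800 = 0.0206 m = 2.06 cm

2.06 cm


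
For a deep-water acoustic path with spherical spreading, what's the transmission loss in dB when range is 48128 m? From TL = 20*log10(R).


93.65 dB


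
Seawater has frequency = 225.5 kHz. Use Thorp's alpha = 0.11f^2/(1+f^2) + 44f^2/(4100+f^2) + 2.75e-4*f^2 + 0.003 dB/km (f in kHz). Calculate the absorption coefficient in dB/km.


54.814 dB/km


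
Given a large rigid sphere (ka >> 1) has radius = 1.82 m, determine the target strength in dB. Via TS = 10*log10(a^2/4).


TS = 10*log10(1.82^2 / 4) = 10*log10(0.8281) = -0.82

-0.82 dB


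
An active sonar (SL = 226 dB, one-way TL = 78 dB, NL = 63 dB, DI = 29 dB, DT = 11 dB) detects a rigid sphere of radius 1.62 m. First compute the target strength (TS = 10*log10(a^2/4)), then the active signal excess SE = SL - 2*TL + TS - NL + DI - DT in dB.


Step 1: TS = 10*log10(1.62^2/4) = -1.83 dB
Step 2: SE = SL - 2*TL + TS - NL + DI - DT = 226 - 2*78 + (-1.83) - 63 + 29 - 11 = 23.17

23.17 dB


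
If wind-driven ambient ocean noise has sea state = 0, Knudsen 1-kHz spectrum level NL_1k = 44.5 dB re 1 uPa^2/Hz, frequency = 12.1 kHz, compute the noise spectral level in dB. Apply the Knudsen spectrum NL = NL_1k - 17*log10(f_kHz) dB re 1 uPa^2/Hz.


NL = NL_1k - 17*log10(f_kHz) = 44.5 - 17*log10(12.1) = 44.5 - (18.41) = 26.09

26.09 dB


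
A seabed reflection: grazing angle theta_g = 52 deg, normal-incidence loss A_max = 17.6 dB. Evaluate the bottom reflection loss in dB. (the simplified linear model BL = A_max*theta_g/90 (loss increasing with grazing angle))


10.17 dB


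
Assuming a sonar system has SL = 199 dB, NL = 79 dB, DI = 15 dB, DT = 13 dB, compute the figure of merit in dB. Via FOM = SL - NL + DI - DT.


FOM = SL - NL + DI - DT = 199 - 79 + 15 - 13 = 122

122 dB


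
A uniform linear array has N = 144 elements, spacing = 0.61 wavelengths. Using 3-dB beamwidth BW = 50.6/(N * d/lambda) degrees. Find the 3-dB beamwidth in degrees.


BW = 50.6 / (144 * 0.61) = 50.6 / 87.84 = 0.58

0.58 deg


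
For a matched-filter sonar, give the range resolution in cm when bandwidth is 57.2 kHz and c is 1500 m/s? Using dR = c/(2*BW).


dR = c/(2*BW) = 1500 / (2 * 57.2e3) = 0.0131 m = 1.31 cm

1.31 cm


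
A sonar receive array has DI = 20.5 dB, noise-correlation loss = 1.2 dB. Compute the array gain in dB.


AG = DI - L_corr = 20.5 - 1.2 = 19.3

19.3 dB


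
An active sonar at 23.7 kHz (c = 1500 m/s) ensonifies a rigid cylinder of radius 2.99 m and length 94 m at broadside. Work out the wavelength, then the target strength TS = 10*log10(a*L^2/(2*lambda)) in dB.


Step 1: lambda = c/f = 1500/23700 = 0.06329 m
Step 2: TS = 10*log10(a*L^2/(2*lambda)) = 10*log10(2.99*94^2/(2*0.06329)) = 53.2

53.2 dB


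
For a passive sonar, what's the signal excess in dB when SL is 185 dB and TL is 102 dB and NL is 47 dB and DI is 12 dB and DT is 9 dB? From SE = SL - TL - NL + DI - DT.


SE = SL - TL - NL + DI - DT = 185 - 102 - 47 + 12 - 9 = 39

39 dB


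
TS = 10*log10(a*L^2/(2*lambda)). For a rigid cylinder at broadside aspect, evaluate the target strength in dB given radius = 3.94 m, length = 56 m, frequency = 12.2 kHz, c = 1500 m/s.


47.01 dB


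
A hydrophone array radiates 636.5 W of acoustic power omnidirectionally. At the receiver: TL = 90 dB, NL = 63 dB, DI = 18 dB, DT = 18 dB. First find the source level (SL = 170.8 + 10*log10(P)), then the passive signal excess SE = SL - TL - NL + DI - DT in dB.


Step 1: SL = 170.8 + 10*log10(636.5) = 198.84 dB
Step 2: SE = SL - TL - NL + DI - DT = 198.84 - 90 - 63 + 18 - 18 = 45.84

45.84 dB


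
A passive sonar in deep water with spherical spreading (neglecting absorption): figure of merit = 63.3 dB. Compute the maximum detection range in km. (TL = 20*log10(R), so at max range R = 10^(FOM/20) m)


1.46 km


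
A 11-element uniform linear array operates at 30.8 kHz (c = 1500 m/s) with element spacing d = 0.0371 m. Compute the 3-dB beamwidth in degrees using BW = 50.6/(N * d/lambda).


6.04 deg


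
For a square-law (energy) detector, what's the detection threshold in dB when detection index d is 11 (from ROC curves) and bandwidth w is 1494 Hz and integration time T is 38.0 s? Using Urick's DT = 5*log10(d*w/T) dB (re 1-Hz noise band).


13.18 dB


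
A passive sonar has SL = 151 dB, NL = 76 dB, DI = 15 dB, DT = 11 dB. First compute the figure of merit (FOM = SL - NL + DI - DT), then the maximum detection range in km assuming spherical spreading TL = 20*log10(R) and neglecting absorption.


Step 1: FOM = SL - NL + DI - DT = 151 - 76 + 15 - 11 = 79 dB
Step 2: at max range FOM = TL = 20*log10(R), so R = 10^(79/20) = 8912.51 m = 8.91 km

8.91 km


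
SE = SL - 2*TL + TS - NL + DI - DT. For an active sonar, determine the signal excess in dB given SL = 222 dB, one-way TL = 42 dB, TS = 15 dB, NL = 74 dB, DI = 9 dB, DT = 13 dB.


SE = SL - 2*TL + TS - NL + DI - DT = 222 - 2*42 + (15) - 74 + 9 - 13 = 75

75 dB


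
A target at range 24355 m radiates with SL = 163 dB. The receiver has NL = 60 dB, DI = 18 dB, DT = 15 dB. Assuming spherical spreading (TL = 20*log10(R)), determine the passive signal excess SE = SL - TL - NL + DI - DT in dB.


18.27 dB


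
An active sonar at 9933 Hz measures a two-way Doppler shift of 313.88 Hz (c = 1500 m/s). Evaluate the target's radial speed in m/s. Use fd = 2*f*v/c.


From fd = 2*f*v/c, v = c*fd/(2*f) = 1500 * 313.88 / (2*9933) = 23.7

23.7 m/s


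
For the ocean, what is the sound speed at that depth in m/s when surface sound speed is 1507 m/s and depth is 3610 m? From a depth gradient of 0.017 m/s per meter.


c = 1507 + 0.017 * 3610 = 1568.37

1568.37 m/s


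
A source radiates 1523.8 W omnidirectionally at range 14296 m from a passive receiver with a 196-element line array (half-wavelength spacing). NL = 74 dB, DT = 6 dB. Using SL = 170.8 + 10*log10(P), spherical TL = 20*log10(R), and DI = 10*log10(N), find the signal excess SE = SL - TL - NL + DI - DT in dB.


Step 1: SL = 170.8 + 10*log10(1523.8) = 202.63 dB
Step 2: TL = 20*log10(14296) = 83.1 dB
Step 3: DI = 10*log10(196) = 22.92 dB
Step 4: SE = SL - TL - NL + DI - DT = 202.63 - 83.1 - 74 + 22.92 - 6 = 62.45

62.45 dB


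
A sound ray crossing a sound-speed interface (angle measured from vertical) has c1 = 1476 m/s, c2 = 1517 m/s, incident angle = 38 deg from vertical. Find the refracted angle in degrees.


sin(theta2) = (c2/c1)*sin(theta1) = (1517/1476)*sin(38 deg) = 0.63276
theta2 = arcsin(0.63276) = 39.25

39.25 deg


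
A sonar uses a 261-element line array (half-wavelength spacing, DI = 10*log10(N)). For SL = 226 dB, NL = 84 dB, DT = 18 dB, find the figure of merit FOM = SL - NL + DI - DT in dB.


Step 1: DI = 10*log10(261) = 24.17 dB
Step 2: FOM = SL - NL + DI - DT = 226 - 84 + 24.17 - 18 = 148.17

148.17 dB


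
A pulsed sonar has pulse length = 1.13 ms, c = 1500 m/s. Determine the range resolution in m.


0.8475 m


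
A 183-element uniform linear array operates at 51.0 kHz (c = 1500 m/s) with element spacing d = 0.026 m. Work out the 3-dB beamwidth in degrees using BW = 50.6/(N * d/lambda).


0.31 deg


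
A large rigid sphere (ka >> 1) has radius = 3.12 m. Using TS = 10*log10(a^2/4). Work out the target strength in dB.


TS = 10*log10(3.12^2 / 4) = 10*log10(2.4336) = 3.86

3.86 dB


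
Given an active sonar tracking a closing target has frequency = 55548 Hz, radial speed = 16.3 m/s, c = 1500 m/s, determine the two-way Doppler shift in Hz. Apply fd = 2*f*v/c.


fd = 2*f*v/c = 2 * 55548 * 16.3 / 1500 = 1207.24

1207.24 Hz


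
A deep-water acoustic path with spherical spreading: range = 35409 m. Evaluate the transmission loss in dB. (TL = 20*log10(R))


90.98 dB


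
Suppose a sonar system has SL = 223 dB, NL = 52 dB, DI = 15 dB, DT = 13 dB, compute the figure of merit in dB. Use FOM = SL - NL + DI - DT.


FOM = SL - NL + DI - DT = 223 - 52 + 15 - 13 = 173

173 dB


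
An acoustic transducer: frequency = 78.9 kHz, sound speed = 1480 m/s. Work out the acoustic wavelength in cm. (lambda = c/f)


lambda = c/f = 1480 / 78900 = 0.0188 m = 1.88 cm

1.88 cm


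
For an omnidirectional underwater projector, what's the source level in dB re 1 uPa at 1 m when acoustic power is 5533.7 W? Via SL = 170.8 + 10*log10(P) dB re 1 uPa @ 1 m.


208.23 dB


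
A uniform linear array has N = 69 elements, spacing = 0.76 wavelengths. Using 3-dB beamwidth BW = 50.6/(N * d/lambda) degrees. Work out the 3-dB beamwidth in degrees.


BW = 50.6 / (69 * 0.76) = 50.6 / 52.44 = 0.96

0.96 deg


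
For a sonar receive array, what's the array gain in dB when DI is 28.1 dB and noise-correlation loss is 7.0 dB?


AG = DI - L_corr = 28.1 - 7.0 = 21.1

21.1 dB


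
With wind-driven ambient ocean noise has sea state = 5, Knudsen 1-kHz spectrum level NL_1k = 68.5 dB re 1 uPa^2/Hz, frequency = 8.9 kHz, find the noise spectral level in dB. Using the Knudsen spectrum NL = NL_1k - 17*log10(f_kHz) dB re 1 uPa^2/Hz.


NL = NL_1k - 17*log10(f_kHz) = 68.5 - 17*log10(8.9) = 68.5 - (16.14) = 52.36

52.36 dB


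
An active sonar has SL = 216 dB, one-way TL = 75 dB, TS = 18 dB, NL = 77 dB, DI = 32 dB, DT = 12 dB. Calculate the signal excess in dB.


SE = SL - 2*TL + TS - NL + DI - DT = 216 - 2*75 + (18) - 77 + 32 - 12 = 27

27 dB


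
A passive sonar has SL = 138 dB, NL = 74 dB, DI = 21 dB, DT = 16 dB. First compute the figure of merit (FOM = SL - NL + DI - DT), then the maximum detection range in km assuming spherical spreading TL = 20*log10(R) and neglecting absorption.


Step 1: FOM = SL - NL + DI - DT = 138 - 74 + 21 - 16 = 69 dB
Step 2: at max range FOM = TL = 20*log10(R), so R = 10^(69/20) = 2818.38 m = 2.82 km

2.82 km


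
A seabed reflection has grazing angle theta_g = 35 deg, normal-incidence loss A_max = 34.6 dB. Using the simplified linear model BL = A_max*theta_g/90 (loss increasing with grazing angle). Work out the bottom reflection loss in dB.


13.46 dB


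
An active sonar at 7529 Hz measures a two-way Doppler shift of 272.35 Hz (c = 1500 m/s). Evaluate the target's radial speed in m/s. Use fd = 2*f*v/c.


From fd = 2*f*v/c, v = c*fd/(2*f) = 1500 * 272.35 / (2*7529) = 27.13

27.13 m/s


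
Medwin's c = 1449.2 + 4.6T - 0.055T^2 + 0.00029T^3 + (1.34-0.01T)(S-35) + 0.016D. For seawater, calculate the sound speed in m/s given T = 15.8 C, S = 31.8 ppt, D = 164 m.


c = 1449.2 + 4.6*15.8 - 0.055*15.8^2 + 0.00029*15.8^3 + (1.34 - 0.01*15.8)*(31.8 - 35) + 0.016*164 = 1508.14

1508.14 m/s


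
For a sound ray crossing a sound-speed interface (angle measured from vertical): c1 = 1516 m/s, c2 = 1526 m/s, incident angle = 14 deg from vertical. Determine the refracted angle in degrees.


sin(theta2) = (c2/c1)*sin(theta1) = (1526/1516)*sin(14 deg) = 0.24352
theta2 = arcsin(0.24352) = 14.09

14.09 deg


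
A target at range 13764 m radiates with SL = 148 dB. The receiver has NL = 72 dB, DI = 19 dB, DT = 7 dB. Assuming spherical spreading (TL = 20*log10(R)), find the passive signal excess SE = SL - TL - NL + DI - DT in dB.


Step 1: TL = 20*log10(13764) = 82.77 dB
Step 2: SE = 148 - 82.77 - 72 + 19 - 7 = 5.23

5.23 dB


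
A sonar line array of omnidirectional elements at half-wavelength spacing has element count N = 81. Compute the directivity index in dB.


DI = 10*log10(81) = 19.08

19.08 dB


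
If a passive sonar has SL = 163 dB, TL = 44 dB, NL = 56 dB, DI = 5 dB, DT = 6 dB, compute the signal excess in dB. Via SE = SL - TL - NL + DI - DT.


62 dB


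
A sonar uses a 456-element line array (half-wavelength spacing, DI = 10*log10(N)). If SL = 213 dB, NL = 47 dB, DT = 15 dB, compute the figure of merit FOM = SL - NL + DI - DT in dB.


Step 1: DI = 10*log10(456) = 26.59 dB
Step 2: FOM = SL - NL + DI - DT = 213 - 47 + 26.59 - 15 = 177.59

177.59 dB


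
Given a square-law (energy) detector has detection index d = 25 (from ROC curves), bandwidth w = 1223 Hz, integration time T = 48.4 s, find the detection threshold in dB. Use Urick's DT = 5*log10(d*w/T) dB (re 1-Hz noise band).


DT = 5*log10(d*w/T) = 5*log10(25 * 1223 / 48.4) = 5*log10(631.71) = 14.0

14.0 dB


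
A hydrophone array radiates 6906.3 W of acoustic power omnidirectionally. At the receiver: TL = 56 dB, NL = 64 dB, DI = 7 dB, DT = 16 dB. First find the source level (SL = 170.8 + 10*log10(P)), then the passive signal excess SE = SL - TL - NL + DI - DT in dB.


Step 1: SL = 170.8 + 10*log10(6906.3) = 209.19 dB
Step 2: SE = SL - TL - NL + DI - DT = 209.19 - 56 - 64 + 7 - 16 = 80.19

80.19 dB


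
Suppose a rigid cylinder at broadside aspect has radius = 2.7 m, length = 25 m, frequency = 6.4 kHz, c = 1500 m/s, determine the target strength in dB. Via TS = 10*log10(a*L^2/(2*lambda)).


lambda = 1500/6400 = 0.23438 m
TS = 10*log10(2.7*25^2/(2*0.23438)) = 35.56

35.56 dB


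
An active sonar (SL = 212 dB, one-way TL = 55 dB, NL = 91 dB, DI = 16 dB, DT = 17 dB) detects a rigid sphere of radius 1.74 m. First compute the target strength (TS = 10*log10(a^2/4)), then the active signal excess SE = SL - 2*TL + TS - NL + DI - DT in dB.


Step 1: TS = 10*log10(1.74^2/4) = -1.21 dB
Step 2: SE = SL - 2*TL + TS - NL + DI - DT = 212 - 2*55 + (-1.21) - 91 + 16 - 17 = 8.79

8.79 dB


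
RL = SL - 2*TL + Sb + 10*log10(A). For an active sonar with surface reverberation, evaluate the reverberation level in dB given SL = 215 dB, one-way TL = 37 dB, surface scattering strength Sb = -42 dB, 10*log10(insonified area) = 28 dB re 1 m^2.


RL = SL - 2*TL + Sb + 10*log10(A) = 215 - 2*37 + (-42) + 28 = 127

127 dB


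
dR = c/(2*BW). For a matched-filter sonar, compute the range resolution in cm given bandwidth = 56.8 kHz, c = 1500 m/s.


1.32 cm


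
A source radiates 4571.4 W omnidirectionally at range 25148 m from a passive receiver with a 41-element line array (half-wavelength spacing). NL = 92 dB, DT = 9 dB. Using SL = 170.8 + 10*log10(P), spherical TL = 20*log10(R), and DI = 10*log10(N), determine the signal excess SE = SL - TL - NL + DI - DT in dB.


Step 1: SL = 170.8 + 10*log10(4571.4) = 207.4 dB
Step 2: TL = 20*log10(25148) = 88.01 dB
Step 3: DI = 10*log10(41) = 16.13 dB
Step 4: SE = SL - TL - NL + DI - DT = 207.4 - 88.01 - 92 + 16.13 - 9 = 34.52

34.52 dB


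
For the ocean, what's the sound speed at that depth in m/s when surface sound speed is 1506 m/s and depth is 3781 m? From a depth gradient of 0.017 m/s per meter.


1570.277 m/s


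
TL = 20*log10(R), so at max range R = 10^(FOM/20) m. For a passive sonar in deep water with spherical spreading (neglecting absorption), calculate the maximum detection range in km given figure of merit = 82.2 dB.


12.88 km


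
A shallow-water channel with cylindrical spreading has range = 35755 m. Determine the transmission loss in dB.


TL = 10*log10(35755) = 45.53

45.53 dB


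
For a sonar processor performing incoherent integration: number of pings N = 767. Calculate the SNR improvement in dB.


14.42 dB


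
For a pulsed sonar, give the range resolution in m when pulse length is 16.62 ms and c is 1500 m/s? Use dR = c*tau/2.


12.465 m


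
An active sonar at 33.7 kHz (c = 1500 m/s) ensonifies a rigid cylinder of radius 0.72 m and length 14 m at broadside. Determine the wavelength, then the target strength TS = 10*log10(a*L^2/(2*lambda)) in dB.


Step 1: lambda = c/f = 1500/33700 = 0.04451 m
Step 2: TS = 10*log10(a*L^2/(2*lambda)) = 10*log10(0.72*14^2/(2*0.04451)) = 32.0

32.0 dB


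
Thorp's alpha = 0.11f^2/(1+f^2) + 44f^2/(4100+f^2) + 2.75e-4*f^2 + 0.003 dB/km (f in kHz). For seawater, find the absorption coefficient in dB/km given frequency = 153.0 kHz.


f^2 = 23409.0
alpha = 0.11*23409.0/(1+23409.0) + 44*23409.0/(4100+23409.0) + 2.75e-4*23409.0 + 0.003 = 43.993

43.993 dB/km


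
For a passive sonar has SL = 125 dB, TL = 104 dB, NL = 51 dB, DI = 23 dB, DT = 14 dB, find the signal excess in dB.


-21 dB


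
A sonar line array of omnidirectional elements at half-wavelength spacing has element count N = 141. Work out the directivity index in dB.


DI = 10*log10(141) = 21.49

21.49 dB


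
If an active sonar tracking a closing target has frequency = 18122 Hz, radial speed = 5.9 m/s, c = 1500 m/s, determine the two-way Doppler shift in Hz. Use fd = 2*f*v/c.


142.56 Hz


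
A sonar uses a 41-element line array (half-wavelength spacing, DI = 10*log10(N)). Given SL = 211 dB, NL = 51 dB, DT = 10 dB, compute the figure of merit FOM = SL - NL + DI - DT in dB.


Step 1: DI = 10*log10(41) = 16.13 dB
Step 2: FOM = SL - NL + DI - DT = 211 - 51 + 16.13 - 10 = 166.13

166.13 dB


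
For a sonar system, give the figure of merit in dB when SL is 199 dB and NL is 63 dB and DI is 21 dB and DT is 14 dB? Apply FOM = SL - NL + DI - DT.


143 dB


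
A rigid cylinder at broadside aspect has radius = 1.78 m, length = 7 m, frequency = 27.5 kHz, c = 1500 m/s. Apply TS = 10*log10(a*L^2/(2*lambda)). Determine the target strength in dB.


29.03 dB


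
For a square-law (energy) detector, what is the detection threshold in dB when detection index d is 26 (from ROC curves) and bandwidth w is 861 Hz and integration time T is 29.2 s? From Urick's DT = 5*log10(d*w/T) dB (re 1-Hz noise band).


14.42 dB


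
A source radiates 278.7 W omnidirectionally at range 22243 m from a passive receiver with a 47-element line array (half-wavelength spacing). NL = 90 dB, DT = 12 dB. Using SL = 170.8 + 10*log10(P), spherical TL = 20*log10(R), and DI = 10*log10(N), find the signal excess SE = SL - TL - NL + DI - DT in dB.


Step 1: SL = 170.8 + 10*log10(278.7) = 195.25 dB
Step 2: TL = 20*log10(22243) = 86.94 dB
Step 3: DI = 10*log10(47) = 16.72 dB
Step 4: SE = SL - TL - NL + DI - DT = 195.25 - 86.94 - 90 + 16.72 - 12 = 23.03

23.03 dB


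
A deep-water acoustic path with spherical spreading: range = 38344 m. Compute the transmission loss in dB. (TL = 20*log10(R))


91.67 dB


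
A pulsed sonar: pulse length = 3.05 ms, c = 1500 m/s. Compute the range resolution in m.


2.2875 m


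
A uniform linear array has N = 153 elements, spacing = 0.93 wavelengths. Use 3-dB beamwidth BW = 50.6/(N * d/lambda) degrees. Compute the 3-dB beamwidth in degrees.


BW = 50.6 / (153 * 0.93) = 50.6 / 142.29 = 0.36

0.36 deg


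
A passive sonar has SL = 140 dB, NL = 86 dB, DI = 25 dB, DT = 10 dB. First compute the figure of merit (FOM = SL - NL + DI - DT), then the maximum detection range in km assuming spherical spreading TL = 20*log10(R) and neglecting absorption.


Step 1: FOM = SL - NL + DI - DT = 140 - 86 + 25 - 10 = 69 dB
Step 2: at max range FOM = TL = 20*log10(R), so R = 10^(69/20) = 2818.38 m = 2.82 km

2.82 km


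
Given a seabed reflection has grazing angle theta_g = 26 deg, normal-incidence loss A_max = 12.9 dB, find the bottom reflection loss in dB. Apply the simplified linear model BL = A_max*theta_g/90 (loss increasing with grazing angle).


BL = A_max * theta_g / 90 = 12.9 * 26 / 90 = 3.73

3.73 dB


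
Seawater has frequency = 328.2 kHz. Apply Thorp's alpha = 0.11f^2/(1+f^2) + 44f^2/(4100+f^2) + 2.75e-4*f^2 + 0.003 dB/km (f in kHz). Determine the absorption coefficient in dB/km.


f^2 = 107715.24
alpha = 0.11*107715.24/(1+107715.24) + 44*107715.24/(4100+107715.24) + 2.75e-4*107715.24 + 0.003 = 72.121

72.121 dB/km


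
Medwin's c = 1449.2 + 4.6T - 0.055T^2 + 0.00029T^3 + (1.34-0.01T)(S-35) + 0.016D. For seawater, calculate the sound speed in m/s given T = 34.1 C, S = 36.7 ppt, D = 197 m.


1558.45 m/s


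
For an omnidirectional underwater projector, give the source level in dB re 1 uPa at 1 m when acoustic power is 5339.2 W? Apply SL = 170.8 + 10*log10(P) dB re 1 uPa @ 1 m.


208.07 dB


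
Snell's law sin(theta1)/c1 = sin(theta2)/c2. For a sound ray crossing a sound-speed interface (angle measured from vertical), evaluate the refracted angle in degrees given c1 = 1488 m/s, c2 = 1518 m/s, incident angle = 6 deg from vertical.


sin(theta2) = (c2/c1)*sin(theta1) = (1518/1488)*sin(6 deg) = 0.10664
theta2 = arcsin(0.10664) = 6.12

6.12 deg


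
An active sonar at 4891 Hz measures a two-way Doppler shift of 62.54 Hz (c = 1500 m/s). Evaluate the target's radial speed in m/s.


From fd = 2*f*v/c, v = c*fd/(2*f) = 1500 * 62.54 / (2*4891) = 9.59

9.59 m/s


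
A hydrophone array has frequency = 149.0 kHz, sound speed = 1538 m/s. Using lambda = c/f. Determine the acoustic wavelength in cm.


lambda = c/f = 1538 / 149000 = 0.0103 m = 1.03 cm

1.03 cm


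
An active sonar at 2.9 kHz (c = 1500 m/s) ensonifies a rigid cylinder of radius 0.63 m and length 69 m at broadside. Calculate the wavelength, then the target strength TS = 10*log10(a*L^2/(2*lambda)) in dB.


Step 1: lambda = c/f = 1500/2900 = 0.51724 m
Step 2: TS = 10*log10(a*L^2/(2*lambda)) = 10*log10(0.63*69^2/(2*0.51724)) = 34.62

34.62 dB


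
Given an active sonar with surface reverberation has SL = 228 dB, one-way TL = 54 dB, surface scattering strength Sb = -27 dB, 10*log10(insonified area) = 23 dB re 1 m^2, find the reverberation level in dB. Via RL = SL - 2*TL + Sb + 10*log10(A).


RL = SL - 2*TL + Sb + 10*log10(A) = 228 - 2*54 + (-27) + 23 = 116

116 dB


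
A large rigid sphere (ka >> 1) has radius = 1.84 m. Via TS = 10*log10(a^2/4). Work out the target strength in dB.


TS = 10*log10(1.84^2 / 4) = 10*log10(0.8464) = -0.72

-0.72 dB


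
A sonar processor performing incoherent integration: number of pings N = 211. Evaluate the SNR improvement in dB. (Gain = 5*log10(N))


Gain = 5*log10(211) = 11.62

11.62 dB


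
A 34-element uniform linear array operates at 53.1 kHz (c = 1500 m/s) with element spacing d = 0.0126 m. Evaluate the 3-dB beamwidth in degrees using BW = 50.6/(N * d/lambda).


3.34 deg


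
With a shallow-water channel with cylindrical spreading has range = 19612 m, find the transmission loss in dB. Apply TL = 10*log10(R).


42.93 dB


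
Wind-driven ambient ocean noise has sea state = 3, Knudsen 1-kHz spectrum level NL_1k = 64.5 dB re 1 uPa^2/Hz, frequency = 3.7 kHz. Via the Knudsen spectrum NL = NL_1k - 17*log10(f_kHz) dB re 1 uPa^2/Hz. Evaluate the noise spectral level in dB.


NL = NL_1k - 17*log10(f_kHz) = 64.5 - 17*log10(3.7) = 64.5 - (9.66) = 54.84

54.84 dB


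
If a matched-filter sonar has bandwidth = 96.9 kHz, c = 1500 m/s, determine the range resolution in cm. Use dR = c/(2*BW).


0.77 cm


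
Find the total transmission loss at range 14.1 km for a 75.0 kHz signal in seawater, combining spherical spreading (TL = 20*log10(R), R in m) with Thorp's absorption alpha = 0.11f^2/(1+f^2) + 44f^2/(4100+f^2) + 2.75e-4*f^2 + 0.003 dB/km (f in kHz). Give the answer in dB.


Step 1 (Thorp): alpha = 0.11*5625.0/(1+5625.0) + 44*5625.0/(4100+5625.0) + 2.75e-4*5625.0 + 0.003 = 27.1097 dB/km
Step 2: TL_spread = 20*log10(14100) = 82.98 dB
Step 3: TL_abs = alpha*R = 27.1097 * 14.1 = 382.25 dB
Step 4: TL_total = 82.98 + 382.25 = 465.23

465.23 dB


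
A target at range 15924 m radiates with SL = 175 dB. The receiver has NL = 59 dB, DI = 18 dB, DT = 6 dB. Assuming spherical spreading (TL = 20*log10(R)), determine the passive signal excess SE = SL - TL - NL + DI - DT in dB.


Step 1: TL = 20*log10(15924) = 84.04 dB
Step 2: SE = 175 - 84.04 - 59 + 18 - 6 = 43.96

43.96 dB


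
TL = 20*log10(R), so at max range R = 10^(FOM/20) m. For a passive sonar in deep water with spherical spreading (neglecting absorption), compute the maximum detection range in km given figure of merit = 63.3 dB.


At max range FOM = TL, so 20*log10(R) = 63.3
R = 10^(63.3/20) = 1462.18 m = 1.46 km

1.46 km


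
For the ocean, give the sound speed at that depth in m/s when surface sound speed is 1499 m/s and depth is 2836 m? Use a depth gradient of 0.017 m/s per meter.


1547.212 m/s


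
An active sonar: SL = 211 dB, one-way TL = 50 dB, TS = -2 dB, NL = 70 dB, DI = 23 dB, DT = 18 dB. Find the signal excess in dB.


SE = SL - 2*TL + TS - NL + DI - DT = 211 - 2*50 + (-2) - 70 + 23 - 18 = 44

44 dB


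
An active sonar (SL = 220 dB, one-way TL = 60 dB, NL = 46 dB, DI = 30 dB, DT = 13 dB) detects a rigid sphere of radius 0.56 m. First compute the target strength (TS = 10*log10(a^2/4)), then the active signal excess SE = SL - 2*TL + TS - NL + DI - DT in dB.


Step 1: TS = 10*log10(0.56^2/4) = -11.06 dB
Step 2: SE = SL - 2*TL + TS - NL + DI - DT = 220 - 2*60 + (-11.06) - 46 + 30 - 13 = 59.94

59.94 dB


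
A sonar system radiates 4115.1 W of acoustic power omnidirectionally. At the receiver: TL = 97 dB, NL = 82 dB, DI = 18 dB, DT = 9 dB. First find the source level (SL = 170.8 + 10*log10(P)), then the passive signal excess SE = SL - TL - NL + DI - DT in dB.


Step 1: SL = 170.8 + 10*log10(4115.1) = 206.94 dB
Step 2: SE = SL - TL - NL + DI - DT = 206.94 - 97 - 82 + 18 - 9 = 36.94

36.94 dB


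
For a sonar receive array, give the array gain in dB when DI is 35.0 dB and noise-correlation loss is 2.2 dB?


AG = DI - L_corr = 35.0 - 2.2 = 32.8

32.8 dB


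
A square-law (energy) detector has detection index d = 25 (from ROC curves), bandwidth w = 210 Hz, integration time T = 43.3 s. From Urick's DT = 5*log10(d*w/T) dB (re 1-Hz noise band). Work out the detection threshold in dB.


DT = 5*log10(d*w/T) = 5*log10(25 * 210 / 43.3) = 5*log10(121.25) = 10.42

10.42 dB


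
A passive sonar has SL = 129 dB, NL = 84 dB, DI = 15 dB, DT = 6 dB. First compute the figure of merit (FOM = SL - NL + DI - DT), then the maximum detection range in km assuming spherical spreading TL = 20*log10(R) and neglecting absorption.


Step 1: FOM = SL - NL + DI - DT = 129 - 84 + 15 - 6 = 54 dB
Step 2: at max range FOM = TL = 20*log10(R), so R = 10^(54/20) = 501.19 m = 0.5 km

0.5 km


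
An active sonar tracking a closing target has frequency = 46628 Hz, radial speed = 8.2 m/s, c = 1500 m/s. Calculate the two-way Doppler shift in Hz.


509.8 Hz


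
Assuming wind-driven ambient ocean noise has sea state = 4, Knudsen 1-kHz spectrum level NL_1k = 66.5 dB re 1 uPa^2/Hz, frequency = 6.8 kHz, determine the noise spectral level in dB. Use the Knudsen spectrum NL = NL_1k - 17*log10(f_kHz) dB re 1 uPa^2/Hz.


52.35 dB


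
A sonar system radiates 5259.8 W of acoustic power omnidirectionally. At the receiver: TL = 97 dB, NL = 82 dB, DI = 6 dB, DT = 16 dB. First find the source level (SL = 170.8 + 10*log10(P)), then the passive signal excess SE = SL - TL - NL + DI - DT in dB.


Step 1: SL = 170.8 + 10*log10(5259.8) = 208.01 dB
Step 2: SE = SL - TL - NL + DI - DT = 208.01 - 97 - 82 + 6 - 16 = 19.01

19.01 dB


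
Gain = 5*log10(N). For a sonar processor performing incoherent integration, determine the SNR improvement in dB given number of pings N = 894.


Gain = 5*log10(894) = 14.76

14.76 dB


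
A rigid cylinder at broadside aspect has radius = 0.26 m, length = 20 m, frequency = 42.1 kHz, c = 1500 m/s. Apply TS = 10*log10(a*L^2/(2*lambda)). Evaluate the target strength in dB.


31.64 dB


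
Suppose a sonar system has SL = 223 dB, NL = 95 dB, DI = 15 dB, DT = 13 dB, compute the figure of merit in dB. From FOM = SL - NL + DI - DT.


130 dB


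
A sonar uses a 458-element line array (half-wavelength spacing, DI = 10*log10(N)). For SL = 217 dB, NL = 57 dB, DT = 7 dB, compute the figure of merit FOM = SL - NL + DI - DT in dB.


Step 1: DI = 10*log10(458) = 26.61 dB
Step 2: FOM = SL - NL + DI - DT = 217 - 57 + 26.61 - 7 = 179.61

179.61 dB


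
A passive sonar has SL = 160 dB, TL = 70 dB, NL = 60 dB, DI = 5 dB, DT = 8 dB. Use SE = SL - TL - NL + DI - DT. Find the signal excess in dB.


SE = SL - TL - NL + DI - DT = 160 - 70 - 60 + 5 - 8 = 27

27 dB


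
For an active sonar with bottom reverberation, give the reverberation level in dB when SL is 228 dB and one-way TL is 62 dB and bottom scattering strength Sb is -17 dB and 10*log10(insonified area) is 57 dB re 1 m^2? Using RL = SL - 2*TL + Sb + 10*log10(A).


RL = SL - 2*TL + Sb + 10*log10(A) = 228 - 2*62 + (-17) + 57 = 144

144 dB


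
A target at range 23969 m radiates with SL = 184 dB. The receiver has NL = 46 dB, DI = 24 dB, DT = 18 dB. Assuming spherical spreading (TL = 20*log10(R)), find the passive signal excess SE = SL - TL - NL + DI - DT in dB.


56.41 dB


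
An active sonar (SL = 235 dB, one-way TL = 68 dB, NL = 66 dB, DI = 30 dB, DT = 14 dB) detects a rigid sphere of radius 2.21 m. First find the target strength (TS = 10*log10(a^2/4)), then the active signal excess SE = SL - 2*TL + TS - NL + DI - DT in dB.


Step 1: TS = 10*log10(2.21^2/4) = 0.87 dB
Step 2: SE = SL - 2*TL + TS - NL + DI - DT = 235 - 2*68 + (0.87) - 66 + 30 - 14 = 49.87

49.87 dB


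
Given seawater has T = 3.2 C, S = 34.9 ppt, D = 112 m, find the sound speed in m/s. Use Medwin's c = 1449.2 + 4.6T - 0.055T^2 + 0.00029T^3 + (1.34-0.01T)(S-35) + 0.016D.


c = 1449.2 + 4.6*3.2 - 0.055*3.2^2 + 0.00029*3.2^3 + (1.34 - 0.01*3.2)*(34.9 - 35) + 0.016*112 = 1465.03

1465.03 m/s


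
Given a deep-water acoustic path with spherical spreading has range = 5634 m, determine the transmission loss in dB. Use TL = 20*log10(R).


TL = 20*log10(5634) = 75.02

75.02 dB


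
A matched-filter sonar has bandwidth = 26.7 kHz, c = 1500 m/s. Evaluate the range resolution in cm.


2.81 cm
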